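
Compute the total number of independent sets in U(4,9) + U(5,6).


For a direct sum, |I(M1+M2)| = |I(M1)| * |I(M2)|.
|I(U(4,9))| = sum C(9,k) for k=0..4 = 256.
|I(U(5,6))| = sum C(6,k) for k=0..5 = 63.
Total = 256 * 63 = 16128.

16128


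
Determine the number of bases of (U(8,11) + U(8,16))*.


(M1+M2)* = M1* + M2*.
M1* = U(3,11), bases: C(11,3) = 165.
M2* = U(8,16), bases: C(16,8) = 12870.
|B(M*)| = 165 * 12870 = 2123550.

2123550


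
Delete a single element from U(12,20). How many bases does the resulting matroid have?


Deleting e from U(12,20) gives U(12,19) since n > r.
Bases of U(12,19) = C(19,12) = 50388.

50388


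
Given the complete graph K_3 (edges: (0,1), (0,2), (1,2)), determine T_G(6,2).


T(K_3; x,y) = x^2 + x + y.
T(6,2) = 36 + 6 + 2 = 44.

44


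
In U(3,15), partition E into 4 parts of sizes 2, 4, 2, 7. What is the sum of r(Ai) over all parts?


r(Ai) = min(|Ai|, 3) for each part.
Sum = min(2,3) + min(4,3) + min(2,3) + min(7,3)
    = 2 + 3 + 2 + 3
    = 10.

10


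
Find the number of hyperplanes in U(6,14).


Hyperplanes of U(6,14) are flats of rank 5.
In a uniform matroid, these are exactly the (5)-element subsets.
Count = (14 choose 5) = 2002.

2002


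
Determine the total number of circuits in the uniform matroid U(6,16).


In U(6,16), circuits are the (7)-element subsets.
Any set of 7 elements is dependent, and removing any one element gives
an independent set of size 6, so it is a minimal dependent set.
Number of circuits = (16 choose 7) = 11440.

11440


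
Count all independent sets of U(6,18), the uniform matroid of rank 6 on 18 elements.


Independent sets of U(6,18) are all subsets of size <= 6.
Count = C(18,0) + C(18,1) + C(18,2) + C(18,3) + C(18,4) + C(18,5) + C(18,6)
     = 1 + 18 + 153 + 816 + 3060 + 8568 + 18564
     = 31180.

31180


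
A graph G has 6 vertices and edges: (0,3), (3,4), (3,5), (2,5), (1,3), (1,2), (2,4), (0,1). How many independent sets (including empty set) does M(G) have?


An independent set in a graphic matroid is an acyclic edge subset.
G has 6 vertices and 8 edges.
Enumerate all 2^8 = 256 subsets, checking for acyclicity.
Total independent sets = 186.

186


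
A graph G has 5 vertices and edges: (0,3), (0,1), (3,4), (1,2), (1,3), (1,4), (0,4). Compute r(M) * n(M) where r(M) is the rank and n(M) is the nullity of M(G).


r(M) = |V| - c = 5 - 1 = 4.
nullity = |E| - r(M) = 7 - 4 = 3.
Product = 4 * 3 = 12.

12


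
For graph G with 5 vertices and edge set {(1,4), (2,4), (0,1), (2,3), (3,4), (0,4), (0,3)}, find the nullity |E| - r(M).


Cycle rank (nullity) = |E| - r(M) = |E| - (|V| - c).
|E| = 7, |V| = 5, c = 1.
Nullity = 7 - (5 - 1) = 7 - 4 = 3.

3


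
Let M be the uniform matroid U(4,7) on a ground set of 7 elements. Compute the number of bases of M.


Bases of U(4,7) are all 4-element subsets of the 7-element ground set.
Number of bases = C(7,4).
C(7,4) = 7! / (4! * 3!) = 35.

35


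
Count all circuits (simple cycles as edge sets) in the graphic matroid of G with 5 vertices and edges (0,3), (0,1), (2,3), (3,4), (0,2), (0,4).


A circuit in a graphic matroid = edge set of a simple cycle.
G has 5 vertices and 6 edges.
Enumerating all minimal edge subsets forming cycles...
Total circuits found: 3.

3


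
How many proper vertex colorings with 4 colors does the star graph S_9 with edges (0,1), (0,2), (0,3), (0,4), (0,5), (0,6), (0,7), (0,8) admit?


P(tree, k) = k * (k-1)^(8) for any tree on 9 vertices.
P(4) = 4 * 3^8 = 4 * 6561 = 26244.

26244


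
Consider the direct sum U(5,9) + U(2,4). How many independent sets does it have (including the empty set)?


For a direct sum, |I(M1+M2)| = |I(M1)| * |I(M2)|.
|I(U(5,9))| = sum C(9,k) for k=0..5 = 382.
|I(U(2,4))| = sum C(4,k) for k=0..2 = 11.
Total = 382 * 11 = 4202.

4202


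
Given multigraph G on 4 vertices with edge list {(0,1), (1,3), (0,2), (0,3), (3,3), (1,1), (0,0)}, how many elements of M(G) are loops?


In a graphic matroid, a loop is a self-loop edge (u,u) with rank 0.
Examining all 7 edges for self-loops...
Self-loops found: (3,3), (1,1), (0,0)
Number of loops = 3.

3


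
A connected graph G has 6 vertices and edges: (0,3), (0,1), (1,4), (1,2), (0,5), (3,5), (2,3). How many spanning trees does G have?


By Kirchhoff's matrix tree theorem, the number of spanning trees equals
the determinant of any cofactor of the Laplacian matrix L.
G has 6 vertices and 7 edges.
Computing the (5 x 5) cofactor determinant gives 11.

11


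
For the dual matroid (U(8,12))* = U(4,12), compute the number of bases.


The dual of U(r,n) is U(n-r, n) = U(4,12).
Bases of U(4,12) are all (4)-element subsets.
|B(M*)| = C(12,4) = (12 * 11 * 10 * 9) / (1 * 2 * 3 * 4) = 495.

495


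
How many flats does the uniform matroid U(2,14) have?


Flats of U(2,14): every subset of size < 2 is a flat, plus E itself.
Count = (14 choose 0) + (14 choose 1) + 1
     = 1 + 14 + 1
     = 16.

16


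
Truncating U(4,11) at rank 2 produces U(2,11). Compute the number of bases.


Truncating U(4,11) to rank 2 gives U(2,11).
Bases of U(2,11) are all 2-element subsets of 11 elements.
Number of bases = C(11,2) = 11! / (2! * 9!) = 55.

55


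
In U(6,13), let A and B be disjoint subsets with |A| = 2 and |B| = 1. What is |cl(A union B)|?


|A union B| = 2 + 1 = 3 (disjoint).
In U(6,13), cl(S) = S if |S| < 6, else cl(S) = E.
Since 3 < 6, cl(A union B) = A union B.
|cl(A union B)| = 3.

3


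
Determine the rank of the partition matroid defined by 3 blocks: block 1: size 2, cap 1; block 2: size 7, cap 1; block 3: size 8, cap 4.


Rank of a partition matroid = sum of min(|Si|, ci) for each block.
= min(2,1) + min(7,1) + min(8,4)
= 1 + 1 + 4
= 6.

6


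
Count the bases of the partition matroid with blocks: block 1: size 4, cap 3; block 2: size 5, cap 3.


A basis picks exactly ci elements from block i.
Number of bases = product of C(|Si|, ci).
= C(4,3) * C(5,3)
= 4 * 10
= 40.

40


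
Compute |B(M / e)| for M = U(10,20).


Contracting e from U(10,20) gives U(9,19).
Bases of U(9,19) = C(19,9) = 19! / (9! * 10!) = 92378.

92378


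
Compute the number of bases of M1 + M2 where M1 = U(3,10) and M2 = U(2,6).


Bases of a direct sum M1 + M2: |B| = |B(M1)| * |B(M2)|.
|B(U(3,10))| = C(10,3) = 120.
|B(U(2,6))| = C(6,2) = 15.
Total bases = 120 * 15 = 1800.

1800


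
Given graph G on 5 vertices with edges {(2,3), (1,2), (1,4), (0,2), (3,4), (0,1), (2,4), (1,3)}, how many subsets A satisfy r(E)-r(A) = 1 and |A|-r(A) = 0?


R(x,y) = sum over A in 2^E of x^(r(E)-r(A)) * y^(|A|-r(A)).
G has 5 vertices, 8 edges. r(E) = 4.
Enumerate all 2^8 = 256 subsets.
Count subsets with r(E)-r(A)=1 and |A|-r(A)=0: 51.

51


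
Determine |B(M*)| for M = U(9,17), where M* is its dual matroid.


The dual of U(r,n) is U(n-r, n) = U(8,17).
Bases of U(8,17) are all (8)-element subsets.
|B(M*)| = (17 choose 8) = 24310.

24310


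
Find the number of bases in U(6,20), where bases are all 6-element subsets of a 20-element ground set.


Bases of U(6,20) are all 6-element subsets of the 20-element ground set.
Number of bases = C(20,6).
(20 choose 6) = 38760.

38760


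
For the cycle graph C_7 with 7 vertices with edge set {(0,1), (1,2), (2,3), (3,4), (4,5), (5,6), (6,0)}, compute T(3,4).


T(C_7; x,y) = x + x^2 + ... + x^(6) + y.
T(3,4) = 3^1 + 3^2 + 3^3 + 3^4 + 3^5 + 3^6 + 4
= 3 + 9 + 27 + 81 + 243 + 729 + 4
= 1096.

1096


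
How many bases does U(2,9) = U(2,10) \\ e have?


Deleting e from U(2,10) gives U(2,9) since n > r.
Bases of U(2,9) = (9 choose 2) = 36.

36


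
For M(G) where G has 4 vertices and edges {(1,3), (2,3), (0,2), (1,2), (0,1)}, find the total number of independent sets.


An independent set in a graphic matroid is an acyclic edge subset.
G has 4 vertices and 5 edges.
Enumerate all 2^5 = 32 subsets, checking for acyclicity.
Total independent sets = 24.

24


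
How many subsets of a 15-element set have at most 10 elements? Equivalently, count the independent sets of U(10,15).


Independent sets of U(10,15) are all subsets of size <= 10.
Count = (15 choose 0) + (15 choose 1) + (15 choose 2) + (15 choose 3) + (15 choose 4) + (15 choose 5) + (15 choose 6) + (15 choose 7) + (15 choose 8) + (15 choose 9) + (15 choose 10)
     = 1 + 15 + 105 + 455 + 1365 + 3003 + 5005 + 6435 + 6435 + 5005 + 3003
     = 30827.

30827


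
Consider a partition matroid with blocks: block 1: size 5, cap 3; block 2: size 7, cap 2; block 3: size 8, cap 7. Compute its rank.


Rank of a partition matroid = sum of min(|Si|, ci) for each block.
= min(5,3) + min(7,2) + min(8,7)
= 3 + 2 + 7
= 12.

12


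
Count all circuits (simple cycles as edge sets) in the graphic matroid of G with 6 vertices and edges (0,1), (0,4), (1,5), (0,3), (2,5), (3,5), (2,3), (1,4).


A circuit in a graphic matroid = edge set of a simple cycle.
G has 6 vertices and 8 edges.
Enumerating all minimal edge subsets forming cycles...
Total circuits found: 6.

6


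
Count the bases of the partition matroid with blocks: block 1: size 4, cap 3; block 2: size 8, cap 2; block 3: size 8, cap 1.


A basis picks exactly ci elements from block i.
Number of bases = product of C(|Si|, ci).
= C(4,3) * C(8,2) * C(8,1)
= 4 * 28 * 8
= 896.

896


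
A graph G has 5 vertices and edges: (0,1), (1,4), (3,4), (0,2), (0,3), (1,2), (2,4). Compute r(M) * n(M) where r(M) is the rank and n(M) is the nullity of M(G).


r(M) = |V| - c = 5 - 1 = 4.
nullity = |E| - r(M) = 7 - 4 = 3.
Product = 4 * 3 = 12.

12


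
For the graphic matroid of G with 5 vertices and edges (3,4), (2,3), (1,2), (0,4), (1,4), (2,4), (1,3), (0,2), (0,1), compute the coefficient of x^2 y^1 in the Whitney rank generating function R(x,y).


R(x,y) = sum over A in 2^E of x^(r(E)-r(A)) * y^(|A|-r(A)).
G has 5 vertices, 9 edges. r(E) = 4.
Enumerate all 2^9 = 512 subsets.
Count subsets with r(E)-r(A)=2 and |A|-r(A)=1: 7.

7


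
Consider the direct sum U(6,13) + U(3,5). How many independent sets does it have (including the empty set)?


For a direct sum, |I(M1+M2)| = |I(M1)| * |I(M2)|.
|I(U(6,13))| = sum C(13,k) for k=0..6 = 4096.
|I(U(3,5))| = sum C(5,k) for k=0..3 = 26.
Total = 4096 * 26 = 106496.

106496


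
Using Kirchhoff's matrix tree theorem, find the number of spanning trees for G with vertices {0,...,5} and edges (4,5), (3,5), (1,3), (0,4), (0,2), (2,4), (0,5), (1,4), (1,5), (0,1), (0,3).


By Kirchhoff's matrix tree theorem, the number of spanning trees equals
the determinant of any cofactor of the Laplacian matrix L.
G has 6 vertices and 11 edges.
Computing the (5 x 5) cofactor determinant gives 185.

185


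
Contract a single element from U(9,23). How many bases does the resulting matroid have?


Contracting e from U(9,23) gives U(8,22).
Bases of U(8,22) = C(22,8) = 319770.

319770


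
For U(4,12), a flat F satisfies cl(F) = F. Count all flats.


Flats of U(4,12): every subset of size < 4 is a flat, plus E itself.
Count = (12 choose 0) + (12 choose 1) + (12 choose 2) + (12 choose 3) + 1
     = 1 + 12 + 66 + 220 + 1
     = 300.

300


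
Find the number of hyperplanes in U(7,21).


Hyperplanes of U(7,21) are flats of rank 6.
In a uniform matroid, these are exactly the (6)-element subsets.
Count = C(21,6) = 21! / (6! * 15!) = 54264.

54264


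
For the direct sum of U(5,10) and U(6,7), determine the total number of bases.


Bases of a direct sum M1 + M2: |B| = |B(M1)| * |B(M2)|.
|B(U(5,10))| = C(10,5) = 252.
|B(U(6,7))| = C(7,6) = 7.
Total bases = 252 * 7 = 1764.

1764


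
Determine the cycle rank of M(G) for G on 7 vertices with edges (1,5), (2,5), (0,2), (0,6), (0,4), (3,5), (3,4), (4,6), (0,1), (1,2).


Cycle rank (nullity) = |E| - r(M) = |E| - (|V| - c).
|E| = 10, |V| = 7, c = 1.
Nullity = 10 - (7 - 1) = 10 - 6 = 4.

4


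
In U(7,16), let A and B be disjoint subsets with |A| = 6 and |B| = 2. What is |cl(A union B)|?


|A union B| = 6 + 2 = 8 (disjoint).
In U(7,16), cl(S) = S if |S| < 7, else cl(S) = E.
Since 8 >= 7, cl(A union B) = E.
|cl(A union B)| = 16.

16


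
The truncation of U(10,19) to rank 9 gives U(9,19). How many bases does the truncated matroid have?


Truncating U(10,19) to rank 9 gives U(9,19).
Bases of U(9,19) are all 9-element subsets of 19 elements.
Number of bases = C(19,9) = 19! / (9! * 10!) = 92378.

92378


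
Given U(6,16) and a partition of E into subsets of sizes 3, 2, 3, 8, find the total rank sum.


r(Ai) = min(|Ai|, 6) for each part.
Sum = min(3,6) + min(2,6) + min(3,6) + min(8,6)
    = 3 + 2 + 3 + 6
    = 14.

14


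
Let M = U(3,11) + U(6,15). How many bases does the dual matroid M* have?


(M1+M2)* = M1* + M2*.
M1* = U(8,11), bases: C(11,8) = 165.
M2* = U(9,15), bases: C(15,9) = 5005.
|B(M*)| = 165 * 5005 = 825825.

825825


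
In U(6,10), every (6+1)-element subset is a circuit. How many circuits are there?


In U(6,10), circuits are the (7)-element subsets.
Any set of 7 elements is dependent, and removing any one element gives
an independent set of size 6, so it is a minimal dependent set.
Number of circuits = C(10,7) = 10! / (7! * 3!) = 120.

120


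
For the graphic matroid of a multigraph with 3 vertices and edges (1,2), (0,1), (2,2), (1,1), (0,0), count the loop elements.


In a graphic matroid, a loop is a self-loop edge (u,u) with rank 0.
Examining all 5 edges for self-loops...
Self-loops found: (2,2), (1,1), (0,0)
Number of loops = 3.

3


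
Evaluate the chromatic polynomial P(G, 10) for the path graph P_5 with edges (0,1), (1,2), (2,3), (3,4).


P(P_5, k) = k * (k-1)^(4).
P(10) = 10 * 9^4 = 10 * 6561 = 65610.

65610


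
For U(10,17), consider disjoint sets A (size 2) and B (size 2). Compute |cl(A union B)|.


|A union B| = 2 + 2 = 4 (disjoint).
In U(10,17), cl(S) = S if |S| < 10, else cl(S) = E.
Since 4 < 10, cl(A union B) = A union B.
|cl(A union B)| = 4.

4


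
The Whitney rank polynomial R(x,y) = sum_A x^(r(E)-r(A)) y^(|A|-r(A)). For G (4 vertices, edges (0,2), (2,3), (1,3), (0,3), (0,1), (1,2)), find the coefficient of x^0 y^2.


R(x,y) = sum over A in 2^E of x^(r(E)-r(A)) * y^(|A|-r(A)).
G has 4 vertices, 6 edges. r(E) = 3.
Enumerate all 2^6 = 64 subsets.
Count subsets with r(E)-r(A)=0 and |A|-r(A)=2: 6.

6


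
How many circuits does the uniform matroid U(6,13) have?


In U(6,13), circuits are the (7)-element subsets.
Any set of 7 elements is dependent, and removing any one element gives
an independent set of size 6, so it is a minimal dependent set.
Number of circuits = (13 choose 7) = 1716.

1716


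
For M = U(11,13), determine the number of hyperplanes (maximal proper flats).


Hyperplanes of U(11,13) are flats of rank 10.
In a uniform matroid, these are exactly the (10)-element subsets.
Count = (13 choose 10) = 286.

286


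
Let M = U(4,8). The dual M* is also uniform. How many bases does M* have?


The dual of U(r,n) is U(n-r, n) = U(4,8).
Bases of U(4,8) are all (4)-element subsets.
|B(M*)| = C(8,4) = 8! / (4! * 4!) = 70.

70


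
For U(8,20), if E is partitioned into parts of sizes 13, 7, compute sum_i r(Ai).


r(Ai) = min(|Ai|, 8) for each part.
Sum = min(13,8) + min(7,8)
    = 8 + 7
    = 15.

15


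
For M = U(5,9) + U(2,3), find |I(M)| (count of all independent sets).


For a direct sum, |I(M1+M2)| = |I(M1)| * |I(M2)|.
|I(U(5,9))| = sum C(9,k) for k=0..5 = 382.
|I(U(2,3))| = sum C(3,k) for k=0..2 = 7.
Total = 382 * 7 = 2674.

2674


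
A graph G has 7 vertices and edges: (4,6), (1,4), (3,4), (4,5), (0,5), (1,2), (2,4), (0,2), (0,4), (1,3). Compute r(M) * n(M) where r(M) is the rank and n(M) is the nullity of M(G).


r(M) = |V| - c = 7 - 1 = 6.
nullity = |E| - r(M) = 10 - 6 = 4.
Product = 6 * 4 = 24.

24


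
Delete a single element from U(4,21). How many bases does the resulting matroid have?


Deleting e from U(4,21) gives U(4,20) since n > r.
Bases of U(4,20) = C(20,4) = (20 * 19 * 18 * 17) / (1 * 2 * 3 * 4) = 4845.

4845


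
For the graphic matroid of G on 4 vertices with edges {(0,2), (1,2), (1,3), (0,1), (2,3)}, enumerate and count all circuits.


A circuit in a graphic matroid = edge set of a simple cycle.
G has 4 vertices and 5 edges.
Enumerating all minimal edge subsets forming cycles...
Total circuits found: 3.

3


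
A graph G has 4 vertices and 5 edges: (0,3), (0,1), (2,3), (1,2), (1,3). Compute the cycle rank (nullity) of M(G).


Cycle rank (nullity) = |E| - r(M) = |E| - (|V| - c).
|E| = 5, |V| = 4, c = 1.
Nullity = 5 - (4 - 1) = 5 - 3 = 2.

2


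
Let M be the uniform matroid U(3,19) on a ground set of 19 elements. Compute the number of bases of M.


Bases of U(3,19) are all 3-element subsets of the 19-element ground set.
Number of bases = C(19,3).
(19 choose 3) = 969.

969


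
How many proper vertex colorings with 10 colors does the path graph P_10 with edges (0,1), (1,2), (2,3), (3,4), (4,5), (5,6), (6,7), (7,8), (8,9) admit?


P(P_10, k) = k * (k-1)^(9).
P(10) = 10 * 9^9 = 10 * 387420489 = 3874204890.

3874204890


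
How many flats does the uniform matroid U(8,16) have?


Flats of U(8,16): every subset of size < 8 is a flat, plus E itself.
Count = C(16,0) + C(16,1) + C(16,2) + C(16,3) + C(16,4) + C(16,5) + C(16,6) + C(16,7) + 1
     = 1 + 16 + 120 + 560 + 1820 + 4368 + 8008 + 11440 + 1
     = 26334.

26334


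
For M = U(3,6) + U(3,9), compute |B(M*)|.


(M1+M2)* = M1* + M2*.
M1* = U(3,6), bases: C(6,3) = 20.
M2* = U(6,9), bases: C(9,6) = 84.
|B(M*)| = 20 * 84 = 1680.

1680


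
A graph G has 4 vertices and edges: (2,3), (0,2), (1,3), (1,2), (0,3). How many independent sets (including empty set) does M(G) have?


An independent set in a graphic matroid is an acyclic edge subset.
G has 4 vertices and 5 edges.
Enumerate all 2^5 = 32 subsets, checking for acyclicity.
Total independent sets = 24.

24


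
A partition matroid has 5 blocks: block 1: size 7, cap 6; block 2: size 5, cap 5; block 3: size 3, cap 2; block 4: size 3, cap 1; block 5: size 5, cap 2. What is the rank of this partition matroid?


Rank of a partition matroid = sum of min(|Si|, ci) for each block.
= min(7,6) + min(5,5) + min(3,2) + min(3,1) + min(5,2)
= 6 + 5 + 2 + 1 + 2
= 16.

16


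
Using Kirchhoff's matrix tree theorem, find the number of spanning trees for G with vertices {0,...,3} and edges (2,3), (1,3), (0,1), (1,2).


By Kirchhoff's matrix tree theorem, the number of spanning trees equals
the determinant of any cofactor of the Laplacian matrix L.
G has 4 vertices and 4 edges.
Computing the (3 x 3) cofactor determinant gives 3.

3


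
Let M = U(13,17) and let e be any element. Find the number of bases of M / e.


Contracting e from U(13,17) gives U(12,16).
Bases of U(12,16) = (16 choose 12) = 1820.

1820


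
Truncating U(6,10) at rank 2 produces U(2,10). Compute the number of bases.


Truncating U(6,10) to rank 2 gives U(2,10).
Bases of U(2,10) are all 2-element subsets of 10 elements.
Number of bases = C(10,2) = (10 * 9) / (1 * 2) = 45.

45


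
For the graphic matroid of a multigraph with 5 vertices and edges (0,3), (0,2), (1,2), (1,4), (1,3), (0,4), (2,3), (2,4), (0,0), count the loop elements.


In a graphic matroid, a loop is a self-loop edge (u,u) with rank 0.
Examining all 9 edges for self-loops...
Self-loops found: (0,0)
Number of loops = 1.

1


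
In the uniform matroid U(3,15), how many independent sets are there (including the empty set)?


Independent sets of U(3,15) are all subsets of size <= 3.
Count = C(15,0) + C(15,1) + C(15,2) + C(15,3)
     = 1 + 15 + 105 + 455
     = 576.

576


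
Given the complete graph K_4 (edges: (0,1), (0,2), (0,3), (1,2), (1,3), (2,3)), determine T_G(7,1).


T(K_4; x,y) = x^3 + 3x^2 + 4xy + 2x + y^3 + 3y^2 + 2y.
Substituting x=7, y=1:
= 343 + 147 + 28 + 14 + 1 + 3 + 2
= 538.

538


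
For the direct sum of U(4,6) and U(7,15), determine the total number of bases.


Bases of a direct sum M1 + M2: |B| = |B(M1)| * |B(M2)|.
|B(U(4,6))| = C(6,4) = 15.
|B(U(7,15))| = C(15,7) = 6435.
Total bases = 15 * 6435 = 96525.

96525


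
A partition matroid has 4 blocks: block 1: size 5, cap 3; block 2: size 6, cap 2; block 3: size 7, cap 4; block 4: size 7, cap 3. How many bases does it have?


A basis picks exactly ci elements from block i.
Number of bases = product of C(|Si|, ci).
= C(5,3) * C(6,2) * C(7,4) * C(7,3)
= 10 * 15 * 35 * 35
= 183750.

183750


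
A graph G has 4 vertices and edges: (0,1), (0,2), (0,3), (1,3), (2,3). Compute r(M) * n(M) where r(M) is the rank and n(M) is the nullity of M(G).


r(M) = |V| - c = 4 - 1 = 3.
nullity = |E| - r(M) = 5 - 3 = 2.
Product = 3 * 2 = 6.

6


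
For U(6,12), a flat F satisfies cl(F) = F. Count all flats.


Flats of U(6,12): every subset of size < 6 is a flat, plus E itself.
Count = C(12,0) + C(12,1) + C(12,2) + C(12,3) + C(12,4) + C(12,5) + 1
     = 1 + 12 + 66 + 220 + 495 + 792 + 1
     = 1587.

1587


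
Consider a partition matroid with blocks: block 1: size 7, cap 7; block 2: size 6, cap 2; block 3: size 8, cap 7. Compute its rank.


Rank of a partition matroid = sum of min(|Si|, ci) for each block.
= min(7,7) + min(6,2) + min(8,7)
= 7 + 2 + 7
= 16.

16


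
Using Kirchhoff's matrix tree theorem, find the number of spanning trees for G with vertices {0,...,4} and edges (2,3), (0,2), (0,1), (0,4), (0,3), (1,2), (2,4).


By Kirchhoff's matrix tree theorem, the number of spanning trees equals
the determinant of any cofactor of the Laplacian matrix L.
G has 5 vertices and 7 edges.
Computing the (4 x 4) cofactor determinant gives 20.

20


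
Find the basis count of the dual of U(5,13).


The dual of U(r,n) is U(n-r, n) = U(8,13).
Bases of U(8,13) are all (8)-element subsets.
|B(M*)| = C(13,8) = 13! / (8! * 5!) = 1287.

1287


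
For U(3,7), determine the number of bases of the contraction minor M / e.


Contracting e from U(3,7) gives U(2,6).
Bases of U(2,6) = C(6,2) = (6 * 5) / (1 * 2) = 15.

15


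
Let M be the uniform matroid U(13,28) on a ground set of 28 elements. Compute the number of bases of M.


Bases of U(13,28) are all 13-element subsets of the 28-element ground set.
Number of bases = C(28,13).
C(28,13) = 37442160.

37442160


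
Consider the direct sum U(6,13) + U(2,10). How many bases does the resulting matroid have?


Bases of a direct sum M1 + M2: |B| = |B(M1)| * |B(M2)|.
|B(U(6,13))| = C(13,6) = 1716.
|B(U(2,10))| = C(10,2) = 45.
Total bases = 1716 * 45 = 77220.

77220


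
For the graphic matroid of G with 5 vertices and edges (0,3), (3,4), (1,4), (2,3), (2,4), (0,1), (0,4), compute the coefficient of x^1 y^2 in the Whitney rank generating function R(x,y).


R(x,y) = sum over A in 2^E of x^(r(E)-r(A)) * y^(|A|-r(A)).
G has 5 vertices, 7 edges. r(E) = 4.
Enumerate all 2^7 = 128 subsets.
Count subsets with r(E)-r(A)=1 and |A|-r(A)=2: 2.

2


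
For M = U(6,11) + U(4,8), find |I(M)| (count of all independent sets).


For a direct sum, |I(M1+M2)| = |I(M1)| * |I(M2)|.
|I(U(6,11))| = sum C(11,k) for k=0..6 = 1486.
|I(U(4,8))| = sum C(8,k) for k=0..4 = 163.
Total = 1486 * 163 = 242218.

242218


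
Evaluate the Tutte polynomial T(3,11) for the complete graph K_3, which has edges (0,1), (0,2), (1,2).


T(K_3; x,y) = x^2 + x + y.
T(3,11) = 9 + 3 + 11 = 23.

23


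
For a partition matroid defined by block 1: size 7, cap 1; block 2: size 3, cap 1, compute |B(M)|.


A basis picks exactly ci elements from block i.
Number of bases = product of C(|Si|, ci).
= C(7,1) * C(3,1)
= 7 * 3
= 21.

21


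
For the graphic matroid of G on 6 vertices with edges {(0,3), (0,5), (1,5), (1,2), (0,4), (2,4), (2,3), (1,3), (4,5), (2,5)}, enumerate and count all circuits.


A circuit in a graphic matroid = edge set of a simple cycle.
G has 6 vertices and 10 edges.
Enumerating all minimal edge subsets forming cycles...
Total circuits found: 23.

23


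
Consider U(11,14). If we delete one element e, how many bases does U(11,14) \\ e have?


Deleting e from U(11,14) gives U(11,13) since n > r.
Bases of U(11,13) = (13 choose 11) = 78.

78


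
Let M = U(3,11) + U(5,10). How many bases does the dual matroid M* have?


(M1+M2)* = M1* + M2*.
M1* = U(8,11), bases: C(11,8) = 165.
M2* = U(5,10), bases: C(10,5) = 252.
|B(M*)| = 165 * 252 = 41580.

41580


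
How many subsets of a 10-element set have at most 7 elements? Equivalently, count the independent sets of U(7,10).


Independent sets of U(7,10) are all subsets of size <= 7.
Count = (10 choose 0) + (10 choose 1) + (10 choose 2) + (10 choose 3) + (10 choose 4) + (10 choose 5) + (10 choose 6) + (10 choose 7)
     = 1 + 10 + 45 + 120 + 210 + 252 + 210 + 120
     = 968.

968


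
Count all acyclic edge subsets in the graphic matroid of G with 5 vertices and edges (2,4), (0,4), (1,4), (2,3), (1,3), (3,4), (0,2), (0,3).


An independent set in a graphic matroid is an acyclic edge subset.
G has 5 vertices and 8 edges.
Enumerate all 2^8 = 256 subsets, checking for acyclicity.
Total independent sets = 128.

128


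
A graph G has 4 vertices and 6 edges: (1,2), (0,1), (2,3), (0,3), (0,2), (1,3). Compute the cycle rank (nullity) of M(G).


Cycle rank (nullity) = |E| - r(M) = |E| - (|V| - c).
|E| = 6, |V| = 4, c = 1.
Nullity = 6 - (4 - 1) = 6 - 3 = 3.

3


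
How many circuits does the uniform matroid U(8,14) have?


In U(8,14), circuits are the (9)-element subsets.
Any set of 9 elements is dependent, and removing any one element gives
an independent set of size 8, so it is a minimal dependent set.
Number of circuits = (14 choose 9) = 2002.

2002


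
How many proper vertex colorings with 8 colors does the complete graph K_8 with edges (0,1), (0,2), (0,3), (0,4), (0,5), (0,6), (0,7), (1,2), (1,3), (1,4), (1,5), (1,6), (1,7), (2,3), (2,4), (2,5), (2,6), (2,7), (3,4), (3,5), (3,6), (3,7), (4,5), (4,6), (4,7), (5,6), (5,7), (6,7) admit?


P(K_8, k) = k(k-1)(k-2)...(k-7).
P(8) = (8) * (7) * (6) * (5) * (4) * (3) * (2) * (1) = 40320.

40320


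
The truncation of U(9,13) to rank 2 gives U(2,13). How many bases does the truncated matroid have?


Truncating U(9,13) to rank 2 gives U(2,13).
Bases of U(2,13) are all 2-element subsets of 13 elements.
Number of bases = C(13,2) = (13 * 12) / (1 * 2) = 78.

78


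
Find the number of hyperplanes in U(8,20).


Hyperplanes of U(8,20) are flats of rank 7.
In a uniform matroid, these are exactly the (7)-element subsets.
Count = C(20,7) = 20! / (7! * 13!) = 77520.

77520


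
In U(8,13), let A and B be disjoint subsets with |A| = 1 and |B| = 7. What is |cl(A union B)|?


|A union B| = 1 + 7 = 8 (disjoint).
In U(8,13), cl(S) = S if |S| < 8, else cl(S) = E.
Since 8 >= 8, cl(A union B) = E.
|cl(A union B)| = 13.

13


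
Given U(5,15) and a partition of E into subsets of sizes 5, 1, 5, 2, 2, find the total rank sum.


r(Ai) = min(|Ai|, 5) for each part.
Sum = min(5,5) + min(1,5) + min(5,5) + min(2,5) + min(2,5)
    = 5 + 1 + 5 + 2 + 2
    = 15.

15


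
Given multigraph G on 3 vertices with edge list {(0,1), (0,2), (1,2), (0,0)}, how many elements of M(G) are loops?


In a graphic matroid, a loop is a self-loop edge (u,u) with rank 0.
Examining all 4 edges for self-loops...
Self-loops found: (0,0)
Number of loops = 1.

1


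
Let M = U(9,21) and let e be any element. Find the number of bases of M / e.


Contracting e from U(9,21) gives U(8,20).
Bases of U(8,20) = C(20,8) = 125970.

125970


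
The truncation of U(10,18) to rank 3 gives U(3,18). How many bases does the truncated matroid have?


Truncating U(10,18) to rank 3 gives U(3,18).
Bases of U(3,18) are all 3-element subsets of 18 elements.
Number of bases = C(18,3) = 18! / (3! * 15!) = 816.

816


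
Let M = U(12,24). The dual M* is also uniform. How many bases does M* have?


The dual of U(r,n) is U(n-r, n) = U(12,24).
Bases of U(12,24) are all (12)-element subsets.
|B(M*)| = C(24,12) = 2704156.

2704156


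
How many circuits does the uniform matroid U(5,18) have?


In U(5,18), circuits are the (6)-element subsets.
Any set of 6 elements is dependent, and removing any one element gives
an independent set of size 5, so it is a minimal dependent set.
Number of circuits = C(18,6) = 18564.

18564


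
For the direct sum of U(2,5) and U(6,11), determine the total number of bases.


Bases of a direct sum M1 + M2: |B| = |B(M1)| * |B(M2)|.
|B(U(2,5))| = C(5,2) = 10.
|B(U(6,11))| = C(11,6) = 462.
Total bases = 10 * 462 = 4620.

4620


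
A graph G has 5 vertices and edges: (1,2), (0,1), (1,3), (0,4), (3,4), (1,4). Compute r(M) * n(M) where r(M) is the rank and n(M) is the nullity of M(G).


r(M) = |V| - c = 5 - 1 = 4.
nullity = |E| - r(M) = 6 - 4 = 2.
Product = 4 * 2 = 8.

8


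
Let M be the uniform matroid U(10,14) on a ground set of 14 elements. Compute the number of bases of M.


Bases of U(10,14) are all 10-element subsets of the 14-element ground set.
Number of bases = C(14,10).
(14 choose 10) = 1001.

1001


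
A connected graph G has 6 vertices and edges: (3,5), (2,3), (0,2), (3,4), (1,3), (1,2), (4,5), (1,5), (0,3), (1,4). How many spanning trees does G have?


By Kirchhoff's matrix tree theorem, the number of spanning trees equals
the determinant of any cofactor of the Laplacian matrix L.
G has 6 vertices and 10 edges.
Computing the (5 x 5) cofactor determinant gives 104.

104


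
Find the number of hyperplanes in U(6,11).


Hyperplanes of U(6,11) are flats of rank 5.
In a uniform matroid, these are exactly the (5)-element subsets.
Count = C(11,5) = 462.

462


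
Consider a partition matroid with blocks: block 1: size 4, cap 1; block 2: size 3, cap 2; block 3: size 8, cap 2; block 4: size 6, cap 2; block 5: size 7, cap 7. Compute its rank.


Rank of a partition matroid = sum of min(|Si|, ci) for each block.
= min(4,1) + min(3,2) + min(8,2) + min(6,2) + min(7,7)
= 1 + 2 + 2 + 2 + 7
= 14.

14


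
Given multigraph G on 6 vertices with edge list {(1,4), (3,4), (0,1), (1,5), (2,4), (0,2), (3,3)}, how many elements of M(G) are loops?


In a graphic matroid, a loop is a self-loop edge (u,u) with rank 0.
Examining all 7 edges for self-loops...
Self-loops found: (3,3)
Number of loops = 1.

1


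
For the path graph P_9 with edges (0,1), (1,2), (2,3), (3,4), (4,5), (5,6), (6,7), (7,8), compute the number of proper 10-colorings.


P(P_9, k) = k * (k-1)^(8).
P(10) = 10 * 9^8 = 10 * 43046721 = 430467210.

430467210


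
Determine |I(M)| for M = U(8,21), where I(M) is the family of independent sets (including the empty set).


Independent sets of U(8,21) are all subsets of size <= 8.
Count = C(21,0) + C(21,1) + C(21,2) + C(21,3) + C(21,4) + C(21,5) + C(21,6) + C(21,7) + C(21,8)
     = 1 + 21 + 210 + 1330 + 5985 + 20349 + 54264 + 116280 + 203490
     = 401930.

401930


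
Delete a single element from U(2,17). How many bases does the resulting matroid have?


Deleting e from U(2,17) gives U(2,16) since n > r.
Bases of U(2,16) = (16 choose 2) = 120.

120


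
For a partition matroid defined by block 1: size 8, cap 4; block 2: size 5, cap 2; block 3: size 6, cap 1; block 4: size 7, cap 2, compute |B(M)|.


A basis picks exactly ci elements from block i.
Number of bases = product of C(|Si|, ci).
= C(8,4) * C(5,2) * C(6,1) * C(7,2)
= 70 * 10 * 6 * 21
= 88200.

88200


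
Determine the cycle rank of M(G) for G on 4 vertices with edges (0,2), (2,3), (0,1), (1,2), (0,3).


Cycle rank (nullity) = |E| - r(M) = |E| - (|V| - c).
|E| = 5, |V| = 4, c = 1.
Nullity = 5 - (4 - 1) = 5 - 3 = 2.

2


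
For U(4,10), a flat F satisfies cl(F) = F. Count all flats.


Flats of U(4,10): every subset of size < 4 is a flat, plus E itself.
Count = (10 choose 0) + (10 choose 1) + (10 choose 2) + (10 choose 3) + 1
     = 1 + 10 + 45 + 120 + 1
     = 177.

177


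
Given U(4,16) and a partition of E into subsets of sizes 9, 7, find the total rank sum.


r(Ai) = min(|Ai|, 4) for each part.
Sum = min(9,4) + min(7,4)
    = 4 + 4
    = 8.

8


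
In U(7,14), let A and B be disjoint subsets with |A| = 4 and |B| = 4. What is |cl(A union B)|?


|A union B| = 4 + 4 = 8 (disjoint).
In U(7,14), cl(S) = S if |S| < 7, else cl(S) = E.
Since 8 >= 7, cl(A union B) = E.
|cl(A union B)| = 14.

14


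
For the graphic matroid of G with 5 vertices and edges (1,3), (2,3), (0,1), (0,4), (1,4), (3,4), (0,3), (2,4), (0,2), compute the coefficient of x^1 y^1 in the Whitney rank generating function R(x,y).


R(x,y) = sum over A in 2^E of x^(r(E)-r(A)) * y^(|A|-r(A)).
G has 5 vertices, 9 edges. r(E) = 4.
Enumerate all 2^9 = 512 subsets.
Count subsets with r(E)-r(A)=1 and |A|-r(A)=1: 51.

51


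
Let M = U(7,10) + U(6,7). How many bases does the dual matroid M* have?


(M1+M2)* = M1* + M2*.
M1* = U(3,10), bases: C(10,3) = 120.
M2* = U(1,7), bases: C(7,1) = 7.
|B(M*)| = 120 * 7 = 840.

840


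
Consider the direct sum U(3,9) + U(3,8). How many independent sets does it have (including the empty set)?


For a direct sum, |I(M1+M2)| = |I(M1)| * |I(M2)|.
|I(U(3,9))| = sum C(9,k) for k=0..3 = 130.
|I(U(3,8))| = sum C(8,k) for k=0..3 = 93.
Total = 130 * 93 = 12090.

12090


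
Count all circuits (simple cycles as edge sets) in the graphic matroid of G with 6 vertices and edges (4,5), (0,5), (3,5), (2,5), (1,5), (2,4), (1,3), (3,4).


A circuit in a graphic matroid = edge set of a simple cycle.
G has 6 vertices and 8 edges.
Enumerating all minimal edge subsets forming cycles...
Total circuits found: 6.

6


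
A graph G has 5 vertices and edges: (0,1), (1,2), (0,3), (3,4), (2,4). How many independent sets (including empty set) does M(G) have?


An independent set in a graphic matroid is an acyclic edge subset.
G has 5 vertices and 5 edges.
Enumerate all 2^5 = 32 subsets, checking for acyclicity.
Total independent sets = 31.

31


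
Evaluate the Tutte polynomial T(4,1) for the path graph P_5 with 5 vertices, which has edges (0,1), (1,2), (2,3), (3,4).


A path on 5 vertices is a tree with 4 edges.
T(x,y) = x^(4) for any tree.
T(4,1) = 4^4 = 256.

256


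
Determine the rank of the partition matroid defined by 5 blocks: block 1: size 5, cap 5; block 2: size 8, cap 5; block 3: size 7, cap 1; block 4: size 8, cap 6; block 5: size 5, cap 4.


Rank of a partition matroid = sum of min(|Si|, ci) for each block.
= min(5,5) + min(8,5) + min(7,1) + min(8,6) + min(5,4)
= 5 + 5 + 1 + 6 + 4
= 21.

21


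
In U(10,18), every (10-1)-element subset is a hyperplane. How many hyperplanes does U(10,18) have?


Hyperplanes of U(10,18) are flats of rank 9.
In a uniform matroid, these are exactly the (9)-element subsets.
Count = C(18,9) = 18! / (9! * 9!) = 48620.

48620


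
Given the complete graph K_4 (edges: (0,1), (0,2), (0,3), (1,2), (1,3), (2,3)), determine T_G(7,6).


T(K_4; x,y) = x^3 + 3x^2 + 4xy + 2x + y^3 + 3y^2 + 2y.
Substituting x=7, y=6:
= 343 + 147 + 168 + 14 + 216 + 108 + 12
= 1008.

1008


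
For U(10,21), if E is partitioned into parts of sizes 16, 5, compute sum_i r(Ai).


r(Ai) = min(|Ai|, 10) for each part.
Sum = min(16,10) + min(5,10)
    = 10 + 5
    = 15.

15


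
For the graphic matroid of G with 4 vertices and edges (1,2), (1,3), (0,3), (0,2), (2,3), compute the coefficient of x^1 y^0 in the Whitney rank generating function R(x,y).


R(x,y) = sum over A in 2^E of x^(r(E)-r(A)) * y^(|A|-r(A)).
G has 4 vertices, 5 edges. r(E) = 3.
Enumerate all 2^5 = 32 subsets.
Count subsets with r(E)-r(A)=1 and |A|-r(A)=0: 10.

10


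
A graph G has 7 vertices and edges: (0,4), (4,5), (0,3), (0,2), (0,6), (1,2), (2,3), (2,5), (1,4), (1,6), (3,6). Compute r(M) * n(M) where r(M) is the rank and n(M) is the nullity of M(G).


r(M) = |V| - c = 7 - 1 = 6.
nullity = |E| - r(M) = 11 - 6 = 5.
Product = 6 * 5 = 30.

30


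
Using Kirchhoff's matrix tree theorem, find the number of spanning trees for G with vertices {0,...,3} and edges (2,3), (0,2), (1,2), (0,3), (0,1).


By Kirchhoff's matrix tree theorem, the number of spanning trees equals
the determinant of any cofactor of the Laplacian matrix L.
G has 4 vertices and 5 edges.
Computing the (3 x 3) cofactor determinant gives 8.

8


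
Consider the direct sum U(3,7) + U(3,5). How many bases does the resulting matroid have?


Bases of a direct sum M1 + M2: |B| = |B(M1)| * |B(M2)|.
|B(U(3,7))| = C(7,3) = 35.
|B(U(3,5))| = C(5,3) = 10.
Total bases = 35 * 10 = 350.

350


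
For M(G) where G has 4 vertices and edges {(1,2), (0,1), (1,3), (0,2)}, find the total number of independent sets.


An independent set in a graphic matroid is an acyclic edge subset.
G has 4 vertices and 4 edges.
Enumerate all 2^4 = 16 subsets, checking for acyclicity.
Total independent sets = 14.

14


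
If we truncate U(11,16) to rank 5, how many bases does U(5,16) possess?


Truncating U(11,16) to rank 5 gives U(5,16).
Bases of U(5,16) are all 5-element subsets of 16 elements.
Number of bases = C(16,5) = 16! / (5! * 11!) = 4368.

4368


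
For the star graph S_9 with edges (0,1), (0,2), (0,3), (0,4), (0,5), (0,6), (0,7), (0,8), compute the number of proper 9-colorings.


P(tree, k) = k * (k-1)^(8) for any tree on 9 vertices.
P(9) = 9 * 8^8 = 9 * 16777216 = 150994944.

150994944


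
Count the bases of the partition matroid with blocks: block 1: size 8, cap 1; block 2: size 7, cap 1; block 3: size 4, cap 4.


A basis picks exactly ci elements from block i.
Number of bases = product of C(|Si|, ci).
= C(8,1) * C(7,1) * C(4,4)
= 8 * 7 * 1
= 56.

56


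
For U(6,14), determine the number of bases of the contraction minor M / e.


Contracting e from U(6,14) gives U(5,13).
Bases of U(5,13) = C(13,5) = 1287.

1287


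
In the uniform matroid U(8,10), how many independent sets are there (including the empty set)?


Independent sets of U(8,10) are all subsets of size <= 8.
Count = C(10,0) + C(10,1) + C(10,2) + C(10,3) + C(10,4) + C(10,5) + C(10,6) + C(10,7) + C(10,8)
     = 1 + 10 + 45 + 120 + 210 + 252 + 210 + 120 + 45
     = 1013.

1013


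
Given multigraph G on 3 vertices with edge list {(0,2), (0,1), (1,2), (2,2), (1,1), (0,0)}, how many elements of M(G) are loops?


In a graphic matroid, a loop is a self-loop edge (u,u) with rank 0.
Examining all 6 edges for self-loops...
Self-loops found: (2,2), (1,1), (0,0)
Number of loops = 3.

3


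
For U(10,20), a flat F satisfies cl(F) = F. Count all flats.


Flats of U(10,20): every subset of size < 10 is a flat, plus E itself.
Count = (20 choose 0) + (20 choose 1) + (20 choose 2) + (20 choose 3) + (20 choose 4) + (20 choose 5) + (20 choose 6) + (20 choose 7) + (20 choose 8) + (20 choose 9) + 1
     = 1 + 20 + 190 + 1140 + 4845 + 15504 + 38760 + 77520 + 125970 + 167960 + 1
     = 431911.

431911


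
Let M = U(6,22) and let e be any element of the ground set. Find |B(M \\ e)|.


Deleting e from U(6,22) gives U(6,21) since n > r.
Bases of U(6,21) = (21 choose 6) = 54264.

54264


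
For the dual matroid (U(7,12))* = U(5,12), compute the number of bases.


The dual of U(r,n) is U(n-r, n) = U(5,12).
Bases of U(5,12) are all (5)-element subsets.
|B(M*)| = C(12,5) = 792.

792


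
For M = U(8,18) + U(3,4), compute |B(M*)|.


(M1+M2)* = M1* + M2*.
M1* = U(10,18), bases: C(18,10) = 43758.
M2* = U(1,4), bases: C(4,1) = 4.
|B(M*)| = 43758 * 4 = 175032.

175032


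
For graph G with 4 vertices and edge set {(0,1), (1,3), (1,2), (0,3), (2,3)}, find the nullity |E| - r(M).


Cycle rank (nullity) = |E| - r(M) = |E| - (|V| - c).
|E| = 5, |V| = 4, c = 1.
Nullity = 5 - (4 - 1) = 5 - 3 = 2.

2


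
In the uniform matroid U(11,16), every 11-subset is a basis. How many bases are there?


Bases of U(11,16) are all 11-element subsets of the 16-element ground set.
Number of bases = C(16,11).
(16 choose 11) = 4368.

4368


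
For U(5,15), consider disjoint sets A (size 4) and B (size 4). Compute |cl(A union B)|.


|A union B| = 4 + 4 = 8 (disjoint).
In U(5,15), cl(S) = S if |S| < 5, else cl(S) = E.
Since 8 >= 5, cl(A union B) = E.
|cl(A union B)| = 15.

15
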